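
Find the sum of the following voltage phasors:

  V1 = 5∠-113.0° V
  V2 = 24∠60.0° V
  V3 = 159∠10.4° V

Step 1 — Convert each phasor to rectangular form:
  V1 = 5·(cos(-113.0°) + j·sin(-113.0°)) = -1.954 - j4.603 V
  V2 = 24·(cos(60.0°) + j·sin(60.0°)) = 12 + j20.78 V
  V3 = 159·(cos(10.4°) + j·sin(10.4°)) = 156.4 + j28.7 V
Step 2 — Sum components: V_total = 166.4 + j44.88 V.
Step 3 — Convert to polar: |V_total| = 172.4 V, ∠V_total = 15.1°.

V_total = 172.4∠15.1° V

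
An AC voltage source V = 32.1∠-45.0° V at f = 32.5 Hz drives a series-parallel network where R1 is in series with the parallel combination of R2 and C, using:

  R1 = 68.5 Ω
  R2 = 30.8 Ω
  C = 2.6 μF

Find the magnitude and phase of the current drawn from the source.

Step 1 — Angular frequency: ω = 2π·f = 2π·32.5 = 204.2 rad/s.
Step 2 — Component impedances:
  R1: Z = R = 68.5 Ω
  R2: Z = R = 30.8 Ω
  C: Z = 1/(jωC) = -j/(ω·C) = 0 - j1883 Ω
Step 3 — Parallel branch: R2 || C = 1/(1/R2 + 1/C) = 30.79 - j0.5035 Ω.
Step 4 — Series with R1: Z_total = R1 + (R2 || C) = 99.29 - j0.5035 Ω = 99.29∠-0.3° Ω.
Step 5 — Source phasor: V = 32.1∠-45.0° V = 22.7 - j22.7 V.
Step 6 — Ohm's law: I = V / Z_total = (22.7 - j22.7) / (99.29 - j0.5035) = 0.2298 - j0.2274 A.
Step 7 — Convert to polar: |I| = 0.3233 A, ∠I = -44.7°.

I = 0.3233∠-44.7° A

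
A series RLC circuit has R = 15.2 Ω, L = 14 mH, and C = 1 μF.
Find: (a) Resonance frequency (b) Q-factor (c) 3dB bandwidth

Step 1 — Resonance condition Im(Z)=0 gives ω₀ = 1/√(LC).
Step 2 — ω₀ = 1/√(0.014·1e-06) = 8452 rad/s.
Step 3 — f₀ = ω₀/(2π) = 1345 Hz.
Step 4 — Series Q: Q = ω₀L/R = 8452·0.014/15.2 = 7.784.
Step 5 — 3dB bandwidth: Δω = ω₀/Q = 1086 rad/s; BW = Δω/(2π) = 172.8 Hz.

(a) f₀ = 1345 Hz  (b) Q = 7.784  (c) BW = 172.8 Hz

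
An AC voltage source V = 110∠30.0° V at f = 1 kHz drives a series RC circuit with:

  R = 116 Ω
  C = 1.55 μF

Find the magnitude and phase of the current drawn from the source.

Step 1 — Angular frequency: ω = 2π·f = 2π·1000 = 6283 rad/s.
Step 2 — Component impedances:
  R: Z = R = 116 Ω
  C: Z = 1/(jωC) = -j/(ω·C) = 0 - j102.7 Ω
Step 3 — Series combination: Z_total = R + C = 116 - j102.7 Ω = 154.9∠-41.5° Ω.
Step 4 — Source phasor: V = 110∠30.0° V = 95.26 + j55 V.
Step 5 — Ohm's law: I = V / Z_total = (95.26 + j55) / (116 - j102.7) = 0.2251 + j0.6734 A.
Step 6 — Convert to polar: |I| = 0.7101 A, ∠I = 71.5°.

I = 0.7101∠71.5° A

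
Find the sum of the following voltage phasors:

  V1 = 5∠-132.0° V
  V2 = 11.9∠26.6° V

Step 1 — Convert each phasor to rectangular form:
  V1 = 5·(cos(-132.0°) + j·sin(-132.0°)) = -3.346 - j3.716 V
  V2 = 11.9·(cos(26.6°) + j·sin(26.6°)) = 10.64 + j5.328 V
Step 2 — Sum components: V_total = 7.295 + j1.613 V.
Step 3 — Convert to polar: |V_total| = 7.471 V, ∠V_total = 12.5°.

V_total = 7.471∠12.5° V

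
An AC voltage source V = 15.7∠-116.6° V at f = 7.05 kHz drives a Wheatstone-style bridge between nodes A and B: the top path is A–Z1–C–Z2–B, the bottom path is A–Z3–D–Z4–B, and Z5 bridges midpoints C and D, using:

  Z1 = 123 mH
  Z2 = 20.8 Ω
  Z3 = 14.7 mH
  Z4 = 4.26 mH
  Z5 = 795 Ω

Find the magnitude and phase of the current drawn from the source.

Step 1 — Angular frequency: ω = 2π·f = 2π·7050 = 4.43e+04 rad/s.
Step 2 — Component impedances:
  Z1: Z = jωL = j·4.43e+04·0.123 = 0 + j5448 Ω
  Z2: Z = R = 20.8 Ω
  Z3: Z = jωL = j·4.43e+04·0.0147 = 0 + j651.2 Ω
  Z4: Z = jωL = j·4.43e+04·0.00426 = 0 + j188.7 Ω
  Z5: Z = R = 795 Ω
Step 3 — Bridge requires nodal analysis (the Z5 bridge couples midpoints C and D, so the two paths cannot be reduced to a simple series/parallel combination). Setting node B to ground and injecting 1 A at node A, the 3-node admittance system at A, C, D solves to V_A = Z_AB = 31.83 + j721.7 Ω = 722.4∠87.5° Ω.
Step 4 — Source phasor: V = 15.7∠-116.6° V = -7.03 - j14.04 V.
Step 5 — Ohm's law: I = V / Z_total = (-7.03 - j14.04) / (31.83 + j721.7) = -0.01984 + j0.008865 A.
Step 6 — Convert to polar: |I| = 0.02173 A, ∠I = 155.9°.

I = 0.02173∠155.9° A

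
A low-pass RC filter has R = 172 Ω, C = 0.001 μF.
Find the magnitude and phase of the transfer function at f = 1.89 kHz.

Step 1 — Angular frequency: ω = 2π·1890 = 1.188e+04 rad/s.
Step 2 — Transfer function: H(jω) = 1/(1 + jωRC).
Step 3 — Denominator: 1 + jωRC = 1 + j·1.188e+04·172·1e-09 = 1 + j0.002043.
Step 4 — H = 1 - j0.002043.
Step 5 — Magnitude: |H| = 1 (-0.0 dB); phase: φ = -0.1°.

|H| = 1 (-0.0 dB), φ = -0.1°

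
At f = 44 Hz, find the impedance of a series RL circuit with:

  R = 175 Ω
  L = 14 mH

Step 1 — Angular frequency: ω = 2π·f = 2π·44 = 276.5 rad/s.
Step 2 — Component impedances:
  R: Z = R = 175 Ω
  L: Z = jωL = j·276.5·0.014 = 0 + j3.87 Ω
Step 3 — Series combination: Z_total = R + L = 175 + j3.87 Ω = 175∠1.3° Ω.

Z = 175 + j3.87 Ω = 175∠1.3° Ω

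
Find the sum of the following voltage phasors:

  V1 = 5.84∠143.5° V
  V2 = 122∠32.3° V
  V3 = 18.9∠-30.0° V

Step 1 — Convert each phasor to rectangular form:
  V1 = 5.84·(cos(143.5°) + j·sin(143.5°)) = -4.695 + j3.474 V
  V2 = 122·(cos(32.3°) + j·sin(32.3°)) = 103.1 + j65.19 V
  V3 = 18.9·(cos(-30.0°) + j·sin(-30.0°)) = 16.37 - j9.45 V
Step 2 — Sum components: V_total = 114.8 + j59.21 V.
Step 3 — Convert to polar: |V_total| = 129.2 V, ∠V_total = 27.3°.

V_total = 129.2∠27.3° V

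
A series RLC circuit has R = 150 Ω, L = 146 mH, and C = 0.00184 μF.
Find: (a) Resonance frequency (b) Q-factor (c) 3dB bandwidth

Step 1 — Resonance condition Im(Z)=0 gives ω₀ = 1/√(LC).
Step 2 — ω₀ = 1/√(0.146·1.84e-09) = 6.101e+04 rad/s.
Step 3 — f₀ = ω₀/(2π) = 9710 Hz.
Step 4 — Series Q: Q = ω₀L/R = 6.101e+04·0.146/150 = 59.38.
Step 5 — 3dB bandwidth: Δω = ω₀/Q = 1027 rad/s; BW = Δω/(2π) = 163.5 Hz.

(a) f₀ = 9710 Hz  (b) Q = 59.38  (c) BW = 163.5 Hz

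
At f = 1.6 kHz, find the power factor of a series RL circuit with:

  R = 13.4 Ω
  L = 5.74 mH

Step 1 — Angular frequency: ω = 2π·f = 2π·1600 = 1.005e+04 rad/s.
Step 2 — Component impedances:
  R: Z = R = 13.4 Ω
  L: Z = jωL = j·1.005e+04·0.00574 = 0 + j57.7 Ω
Step 3 — Series combination: Z_total = R + L = 13.4 + j57.7 Ω = 59.24∠76.9° Ω.
Step 4 — Power factor: PF = cos(φ) = Re(Z)/|Z| = 13.4/59.24 = 0.2262.
Step 5 — Type: Im(Z) = 57.7 ⇒ lagging (phase φ = 76.9°).

PF = 0.2262 (lagging, φ = 76.9°)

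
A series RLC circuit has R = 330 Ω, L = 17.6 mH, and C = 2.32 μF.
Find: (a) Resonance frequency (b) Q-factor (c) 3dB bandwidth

Step 1 — Resonance: ω₀ = 1/√(LC) = 1/√(0.0176·2.32e-06) = 4949 rad/s.
Step 2 — f₀ = ω₀/(2π) = 787.6 Hz.
Step 3 — Series Q: Q = ω₀L/R = 4949·0.0176/330 = 0.2639.
Step 4 — Bandwidth: Δω = ω₀/Q = 1.875e+04 rad/s; BW = Δω/(2π) = 2984 Hz.

(a) f₀ = 787.6 Hz  (b) Q = 0.2639  (c) BW = 2984 Hz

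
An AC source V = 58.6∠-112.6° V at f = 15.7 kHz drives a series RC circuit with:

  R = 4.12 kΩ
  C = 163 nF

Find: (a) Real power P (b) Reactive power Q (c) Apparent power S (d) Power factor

Step 1 — Angular frequency: ω = 2π·f = 2π·1.57e+04 = 9.865e+04 rad/s.
Step 2 — Component impedances:
  R: Z = R = 4120 Ω
  C: Z = 1/(jωC) = -j/(ω·C) = 0 - j62.19 Ω
Step 3 — Series combination: Z_total = R + C = 4120 - j62.19 Ω = 4120∠-0.9° Ω.
Step 4 — Source phasor: V = 58.6∠-112.6° V = -22.52 - j54.1 V.
Step 5 — Current: I = V / Z = -0.005267 - j0.01321 A = 0.01422∠-111.7° A.
Step 6 — Complex power: S = V·I* = 0.8333 - j0.01258 VA.
Step 7 — Real power: P = Re(S) = 0.8333 W.
Step 8 — Reactive power: Q = Im(S) = -0.01258 VAR.
Step 9 — Apparent power: |S| = 0.8334 VA.
Step 10 — Power factor: PF = P/|S| = 0.9999 (leading).

(a) P = 0.8333 W  (b) Q = -0.01258 VAR  (c) S = 0.8334 VA  (d) PF = 0.9999 (leading)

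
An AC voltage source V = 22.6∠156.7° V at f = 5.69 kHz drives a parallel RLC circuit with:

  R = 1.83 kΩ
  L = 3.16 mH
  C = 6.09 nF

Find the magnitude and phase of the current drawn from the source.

Step 1 — Angular frequency: ω = 2π·f = 2π·5690 = 3.575e+04 rad/s.
Step 2 — Component impedances:
  R: Z = R = 1830 Ω
  L: Z = jωL = j·3.575e+04·0.00316 = 0 + j113 Ω
  C: Z = 1/(jωC) = -j/(ω·C) = 0 - j4593 Ω
Step 3 — Parallel combination: 1/Z_total = 1/R + 1/L + 1/C; Z_total = 7.301 + j115.4 Ω = 115.6∠86.4° Ω.
Step 4 — Source phasor: V = 22.6∠156.7° V = -20.76 + j8.939 V.
Step 5 — Ohm's law: I = V / Z_total = (-20.76 + j8.939) / (7.301 + j115.4) = 0.06584 + j0.1841 A.
Step 6 — Convert to polar: |I| = 0.1955 A, ∠I = 70.3°.

I = 0.1955∠70.3° A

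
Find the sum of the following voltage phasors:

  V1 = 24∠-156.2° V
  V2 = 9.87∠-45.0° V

Step 1 — Convert each phasor to rectangular form:
  V1 = 24·(cos(-156.2°) + j·sin(-156.2°)) = -21.96 - j9.685 V
  V2 = 9.87·(cos(-45.0°) + j·sin(-45.0°)) = 6.979 - j6.979 V
Step 2 — Sum components: V_total = -14.98 - j16.66 V.
Step 3 — Convert to polar: |V_total| = 22.41 V, ∠V_total = -132.0°.

V_total = 22.41∠-132.0° V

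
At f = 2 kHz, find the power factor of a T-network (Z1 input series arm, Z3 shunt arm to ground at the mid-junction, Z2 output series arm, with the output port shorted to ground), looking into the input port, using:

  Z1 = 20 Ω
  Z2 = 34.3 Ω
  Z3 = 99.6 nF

Step 1 — Angular frequency: ω = 2π·f = 2π·2000 = 1.257e+04 rad/s.
Step 2 — Component impedances:
  Z1: Z = R = 20 Ω
  Z2: Z = R = 34.3 Ω
  Z3: Z = 1/(jωC) = -j/(ω·C) = 0 - j799 Ω
Step 3 — With the output port shorted to ground, the output series arm Z2 runs from the junction to ground; the shunt arm Z3 also runs from the junction to ground. They appear in parallel: Z3 || Z2 = 34.24 - j1.47 Ω.
Step 4 — Series with input arm Z1: Z_in = Z1 + (Z3 || Z2) = 54.24 - j1.47 Ω = 54.26∠-1.6° Ω.
Step 5 — Power factor: PF = cos(φ) = Re(Z)/|Z| = 54.24/54.26 = 0.9996.
Step 6 — Type: Im(Z) = -1.47 ⇒ leading (phase φ = -1.6°).

PF = 0.9996 (leading, φ = -1.6°)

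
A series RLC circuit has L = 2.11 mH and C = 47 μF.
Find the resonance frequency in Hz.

Step 1 — Resonance condition Im(Z)=0 gives ω₀ = 1/√(LC).
Step 2 — ω₀ = 1/√(0.00211·4.7e-05) = 3175 rad/s.
Step 3 — f₀ = ω₀/(2π) = 505.4 Hz.

f₀ = 505.4 Hz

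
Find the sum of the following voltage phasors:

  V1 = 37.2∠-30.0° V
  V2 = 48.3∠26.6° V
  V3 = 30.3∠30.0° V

Step 1 — Convert each phasor to rectangular form:
  V1 = 37.2·(cos(-30.0°) + j·sin(-30.0°)) = 32.22 - j18.6 V
  V2 = 48.3·(cos(26.6°) + j·sin(26.6°)) = 43.19 + j21.63 V
  V3 = 30.3·(cos(30.0°) + j·sin(30.0°)) = 26.24 + j15.15 V
Step 2 — Sum components: V_total = 101.6 + j18.18 V.
Step 3 — Convert to polar: |V_total| = 103.3 V, ∠V_total = 10.1°.

V_total = 103.3∠10.1° V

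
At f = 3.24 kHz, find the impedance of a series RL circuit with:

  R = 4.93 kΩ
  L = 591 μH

Step 1 — Angular frequency: ω = 2π·f = 2π·3240 = 2.036e+04 rad/s.
Step 2 — Component impedances:
  R: Z = R = 4930 Ω
  L: Z = jωL = j·2.036e+04·0.000591 = 0 + j12.03 Ω
Step 3 — Series combination: Z_total = R + L = 4930 + j12.03 Ω = 4930∠0.1° Ω.

Z = 4930 + j12.03 Ω = 4930∠0.1° Ω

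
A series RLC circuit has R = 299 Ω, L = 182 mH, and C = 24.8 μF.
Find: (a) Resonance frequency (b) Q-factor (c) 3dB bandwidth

Step 1 — Resonance: ω₀ = 1/√(LC) = 1/√(0.182·2.48e-05) = 470.7 rad/s.
Step 2 — f₀ = ω₀/(2π) = 74.91 Hz.
Step 3 — Series Q: Q = ω₀L/R = 470.7·0.182/299 = 0.2865.
Step 4 — Bandwidth: Δω = ω₀/Q = 1643 rad/s; BW = Δω/(2π) = 261.5 Hz.

(a) f₀ = 74.91 Hz  (b) Q = 0.2865  (c) BW = 261.5 Hz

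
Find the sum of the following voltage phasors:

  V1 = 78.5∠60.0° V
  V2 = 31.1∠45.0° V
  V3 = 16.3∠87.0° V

Step 1 — Convert each phasor to rectangular form:
  V1 = 78.5·(cos(60.0°) + j·sin(60.0°)) = 39.25 + j67.98 V
  V2 = 31.1·(cos(45.0°) + j·sin(45.0°)) = 21.99 + j21.99 V
  V3 = 16.3·(cos(87.0°) + j·sin(87.0°)) = 0.8531 + j16.28 V
Step 2 — Sum components: V_total = 62.09 + j106.3 V.
Step 3 — Convert to polar: |V_total| = 123.1 V, ∠V_total = 59.7°.

V_total = 123.1∠59.7° V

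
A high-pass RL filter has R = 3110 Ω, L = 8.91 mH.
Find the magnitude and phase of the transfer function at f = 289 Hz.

Step 1 — Angular frequency: ω = 2π·289 = 1816 rad/s.
Step 2 — Transfer function: H(jω) = jωL/(R + jωL).
Step 3 — Numerator jωL = j·16.18; denominator R + jωL = 3110 + j16.18.
Step 4 — H = 2.706e-05 + j0.005202.
Step 5 — Magnitude: |H| = 0.005202 (-45.7 dB); phase: φ = 89.7°.

|H| = 0.005202 (-45.7 dB), φ = 89.7°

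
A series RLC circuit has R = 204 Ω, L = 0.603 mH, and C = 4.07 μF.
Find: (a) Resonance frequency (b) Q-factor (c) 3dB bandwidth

Step 1 — Resonance: ω₀ = 1/√(LC) = 1/√(0.000603·4.07e-06) = 2.019e+04 rad/s.
Step 2 — f₀ = ω₀/(2π) = 3213 Hz.
Step 3 — Series Q: Q = ω₀L/R = 2.019e+04·0.000603/204 = 0.05967.
Step 4 — Bandwidth: Δω = ω₀/Q = 3.383e+05 rad/s; BW = Δω/(2π) = 5.384e+04 Hz.

(a) f₀ = 3213 Hz  (b) Q = 0.05967  (c) BW = 5.384e+04 Hz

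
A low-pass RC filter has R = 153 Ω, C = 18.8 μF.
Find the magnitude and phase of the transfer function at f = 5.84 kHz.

Step 1 — Angular frequency: ω = 2π·5840 = 3.669e+04 rad/s.
Step 2 — Transfer function: H(jω) = 1/(1 + jωRC).
Step 3 — Denominator: 1 + jωRC = 1 + j·3.669e+04·153·1.88e-05 = 1 + j105.5.
Step 4 — H = 8.976e-05 - j0.009474.
Step 5 — Magnitude: |H| = 0.009474 (-40.5 dB); phase: φ = -89.5°.

|H| = 0.009474 (-40.5 dB), φ = -89.5°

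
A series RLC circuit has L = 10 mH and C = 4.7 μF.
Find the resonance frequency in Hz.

Step 1 — Resonance condition Im(Z)=0 gives ω₀ = 1/√(LC).
Step 2 — ω₀ = 1/√(0.01·4.7e-06) = 4613 rad/s.
Step 3 — f₀ = ω₀/(2π) = 734.1 Hz.

f₀ = 734.1 Hz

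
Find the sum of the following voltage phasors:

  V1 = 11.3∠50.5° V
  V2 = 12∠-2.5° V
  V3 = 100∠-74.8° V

Step 1 — Convert each phasor to rectangular form:
  V1 = 11.3·(cos(50.5°) + j·sin(50.5°)) = 7.188 + j8.719 V
  V2 = 12·(cos(-2.5°) + j·sin(-2.5°)) = 11.99 - j0.5234 V
  V3 = 100·(cos(-74.8°) + j·sin(-74.8°)) = 26.22 - j96.5 V
Step 2 — Sum components: V_total = 45.4 - j88.31 V.
Step 3 — Convert to polar: |V_total| = 99.29 V, ∠V_total = -62.8°.

V_total = 99.29∠-62.8° V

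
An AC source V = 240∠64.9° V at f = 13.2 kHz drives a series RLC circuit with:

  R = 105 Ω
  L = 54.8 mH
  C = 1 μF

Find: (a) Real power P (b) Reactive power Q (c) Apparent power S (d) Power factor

Step 1 — Angular frequency: ω = 2π·f = 2π·1.32e+04 = 8.294e+04 rad/s.
Step 2 — Component impedances:
  R: Z = R = 105 Ω
  L: Z = jωL = j·8.294e+04·0.0548 = 0 + j4545 Ω
  C: Z = 1/(jωC) = -j/(ω·C) = 0 - j12.06 Ω
Step 3 — Series combination: Z_total = R + L + C = 105 + j4533 Ω = 4534∠88.7° Ω.
Step 4 — Source phasor: V = 240∠64.9° V = 101.8 + j217.3 V.
Step 5 — Current: I = V / Z = 0.04844 - j0.02134 A = 0.05293∠-23.8° A.
Step 6 — Complex power: S = V·I* = 0.2942 + j12.7 VA.
Step 7 — Real power: P = Re(S) = 0.2942 W.
Step 8 — Reactive power: Q = Im(S) = 12.7 VAR.
Step 9 — Apparent power: |S| = 12.7 VA.
Step 10 — Power factor: PF = P/|S| = 0.02316 (lagging).

(a) P = 0.2942 W  (b) Q = 12.7 VAR  (c) S = 12.7 VA  (d) PF = 0.02316 (lagging)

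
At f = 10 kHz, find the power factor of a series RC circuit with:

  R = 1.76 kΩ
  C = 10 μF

Step 1 — Angular frequency: ω = 2π·f = 2π·1e+04 = 6.283e+04 rad/s.
Step 2 — Component impedances:
  R: Z = R = 1760 Ω
  C: Z = 1/(jωC) = -j/(ω·C) = 0 - j1.592 Ω
Step 3 — Series combination: Z_total = R + C = 1760 - j1.592 Ω = 1760∠-0.1° Ω.
Step 4 — Power factor: PF = cos(φ) = Re(Z)/|Z| = 1760/1760 = 1.
Step 5 — Type: Im(Z) = -1.592 ⇒ leading (phase φ = -0.1°).

PF = 1 (leading, φ = -0.1°)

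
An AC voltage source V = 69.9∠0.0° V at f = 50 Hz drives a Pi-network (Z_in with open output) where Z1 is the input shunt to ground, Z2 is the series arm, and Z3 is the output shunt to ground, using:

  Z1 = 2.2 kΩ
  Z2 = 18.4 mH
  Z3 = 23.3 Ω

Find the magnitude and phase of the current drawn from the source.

Step 1 — Angular frequency: ω = 2π·f = 2π·50 = 314.2 rad/s.
Step 2 — Component impedances:
  Z1: Z = R = 2200 Ω
  Z2: Z = jωL = j·314.2·0.0184 = 0 + j5.781 Ω
  Z3: Z = R = 23.3 Ω
Step 3 — With open output, the series arm Z2 and the output shunt Z3 appear in series to ground: Z2 + Z3 = 23.3 + j5.781 Ω.
Step 4 — Parallel with input shunt Z1: Z_in = Z1 || (Z2 + Z3) = 23.07 + j5.66 Ω = 23.75∠13.8° Ω.
Step 5 — Source phasor: V = 69.9∠0.0° V = 69.9 V.
Step 6 — Ohm's law: I = V / Z_total = (69.9) / (23.07 + j5.66) = 2.858 - j0.7011 A.
Step 7 — Convert to polar: |I| = 2.943 A, ∠I = -13.8°.

I = 2.943∠-13.8° A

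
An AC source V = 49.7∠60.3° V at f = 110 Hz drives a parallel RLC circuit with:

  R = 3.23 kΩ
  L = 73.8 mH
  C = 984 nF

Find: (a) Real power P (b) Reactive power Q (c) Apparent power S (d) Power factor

Step 1 — Angular frequency: ω = 2π·f = 2π·110 = 691.2 rad/s.
Step 2 — Component impedances:
  R: Z = R = 3230 Ω
  L: Z = jωL = j·691.2·0.0738 = 0 + j51.01 Ω
  C: Z = 1/(jωC) = -j/(ω·C) = 0 - j1470 Ω
Step 3 — Parallel combination: 1/Z_total = 1/R + 1/L + 1/C; Z_total = 0.8642 + j52.83 Ω = 52.83∠89.1° Ω.
Step 4 — Source phasor: V = 49.7∠60.3° V = 24.62 + j43.17 V.
Step 5 — Current: I = V / Z = 0.8246 - j0.4527 A = 0.9407∠-28.8° A.
Step 6 — Complex power: S = V·I* = 0.7647 + j46.75 VA.
Step 7 — Real power: P = Re(S) = 0.7647 W.
Step 8 — Reactive power: Q = Im(S) = 46.75 VAR.
Step 9 — Apparent power: |S| = 46.75 VA.
Step 10 — Power factor: PF = P/|S| = 0.01636 (lagging).

(a) P = 0.7647 W  (b) Q = 46.75 VAR  (c) S = 46.75 VA  (d) PF = 0.01636 (lagging)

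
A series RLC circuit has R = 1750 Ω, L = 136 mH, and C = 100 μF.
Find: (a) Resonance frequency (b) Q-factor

Step 1 — Resonance condition Im(Z)=0 gives ω₀ = 1/√(LC).
Step 2 — ω₀ = 1/√(0.136·0.0001) = 271.2 rad/s.
Step 3 — f₀ = ω₀/(2π) = 43.16 Hz.
Step 4 — Series Q: Q = ω₀L/R = 271.2·0.136/1750 = 0.02107.

(a) f₀ = 43.16 Hz  (b) Q = 0.02107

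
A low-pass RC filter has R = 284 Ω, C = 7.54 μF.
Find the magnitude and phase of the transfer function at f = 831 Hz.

Step 1 — Angular frequency: ω = 2π·831 = 5221 rad/s.
Step 2 — Transfer function: H(jω) = 1/(1 + jωRC).
Step 3 — Denominator: 1 + jωRC = 1 + j·5221·284·7.54e-06 = 1 + j11.18.
Step 4 — H = 0.007936 - j0.08873.
Step 5 — Magnitude: |H| = 0.08908 (-21.0 dB); phase: φ = -84.9°.

|H| = 0.08908 (-21.0 dB), φ = -84.9°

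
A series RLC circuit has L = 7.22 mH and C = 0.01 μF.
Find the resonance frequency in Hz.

Step 1 — Resonance condition Im(Z)=0 gives ω₀ = 1/√(LC).
Step 2 — ω₀ = 1/√(0.00722·1e-08) = 1.177e+05 rad/s.
Step 3 — f₀ = ω₀/(2π) = 1.873e+04 Hz.

f₀ = 1.873e+04 Hz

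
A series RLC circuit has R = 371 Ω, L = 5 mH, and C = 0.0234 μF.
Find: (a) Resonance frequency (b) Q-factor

Step 1 — Resonance condition Im(Z)=0 gives ω₀ = 1/√(LC).
Step 2 — ω₀ = 1/√(0.005·2.34e-08) = 9.245e+04 rad/s.
Step 3 — f₀ = ω₀/(2π) = 1.471e+04 Hz.
Step 4 — Series Q: Q = ω₀L/R = 9.245e+04·0.005/371 = 1.246.

(a) f₀ = 1.471e+04 Hz  (b) Q = 1.246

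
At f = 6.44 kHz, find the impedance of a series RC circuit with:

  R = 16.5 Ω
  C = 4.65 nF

Step 1 — Angular frequency: ω = 2π·f = 2π·6440 = 4.046e+04 rad/s.
Step 2 — Component impedances:
  R: Z = R = 16.5 Ω
  C: Z = 1/(jωC) = -j/(ω·C) = 0 - j5315 Ω
Step 3 — Series combination: Z_total = R + C = 16.5 - j5315 Ω = 5315∠-89.8° Ω.

Z = 16.5 - j5315 Ω = 5315∠-89.8° Ω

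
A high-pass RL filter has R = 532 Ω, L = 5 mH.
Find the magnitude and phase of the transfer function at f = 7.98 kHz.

Step 1 — Angular frequency: ω = 2π·7980 = 5.014e+04 rad/s.
Step 2 — Transfer function: H(jω) = jωL/(R + jωL).
Step 3 — Numerator jωL = j·250.7; denominator R + jωL = 532 + j250.7.
Step 4 — H = 0.1817 + j0.3856.
Step 5 — Magnitude: |H| = 0.4263 (-7.4 dB); phase: φ = 64.8°.

|H| = 0.4263 (-7.4 dB), φ = 64.8°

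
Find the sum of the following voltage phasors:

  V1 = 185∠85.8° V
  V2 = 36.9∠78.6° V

Step 1 — Convert each phasor to rectangular form:
  V1 = 185·(cos(85.8°) + j·sin(85.8°)) = 13.55 + j184.5 V
  V2 = 36.9·(cos(78.6°) + j·sin(78.6°)) = 7.294 + j36.17 V
Step 2 — Sum components: V_total = 20.84 + j220.7 V.
Step 3 — Convert to polar: |V_total| = 221.7 V, ∠V_total = 84.6°.

V_total = 221.7∠84.6° V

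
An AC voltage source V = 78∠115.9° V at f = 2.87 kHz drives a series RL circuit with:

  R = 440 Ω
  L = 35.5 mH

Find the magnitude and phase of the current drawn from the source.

Step 1 — Angular frequency: ω = 2π·f = 2π·2870 = 1.803e+04 rad/s.
Step 2 — Component impedances:
  R: Z = R = 440 Ω
  L: Z = jωL = j·1.803e+04·0.0355 = 0 + j640.2 Ω
Step 3 — Series combination: Z_total = R + L = 440 + j640.2 Ω = 776.8∠55.5° Ω.
Step 4 — Source phasor: V = 78∠115.9° V = -34.07 + j70.17 V.
Step 5 — Ohm's law: I = V / Z_total = (-34.07 + j70.17) / (440 + j640.2) = 0.0496 + j0.08731 A.
Step 6 — Convert to polar: |I| = 0.1004 A, ∠I = 60.4°.

I = 0.1004∠60.4° A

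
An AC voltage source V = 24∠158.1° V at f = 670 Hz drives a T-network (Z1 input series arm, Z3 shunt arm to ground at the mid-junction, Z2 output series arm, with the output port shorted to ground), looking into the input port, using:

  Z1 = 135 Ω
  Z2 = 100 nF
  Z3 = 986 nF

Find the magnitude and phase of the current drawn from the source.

Step 1 — Angular frequency: ω = 2π·f = 2π·670 = 4210 rad/s.
Step 2 — Component impedances:
  Z1: Z = R = 135 Ω
  Z2: Z = 1/(jωC) = -j/(ω·C) = 0 - j2375 Ω
  Z3: Z = 1/(jωC) = -j/(ω·C) = 0 - j240.9 Ω
Step 3 — With the output port shorted to ground, the output series arm Z2 runs from the junction to ground; the shunt arm Z3 also runs from the junction to ground. They appear in parallel: Z3 || Z2 = 0 - j218.7 Ω.
Step 4 — Series with input arm Z1: Z_in = Z1 + (Z3 || Z2) = 135 - j218.7 Ω = 257∠-58.3° Ω.
Step 5 — Source phasor: V = 24∠158.1° V = -22.27 + j8.952 V.
Step 6 — Ohm's law: I = V / Z_total = (-22.27 + j8.952) / (135 - j218.7) = -0.07514 - j0.05543 A.
Step 7 — Convert to polar: |I| = 0.09337 A, ∠I = -143.6°.

I = 0.09337∠-143.6° A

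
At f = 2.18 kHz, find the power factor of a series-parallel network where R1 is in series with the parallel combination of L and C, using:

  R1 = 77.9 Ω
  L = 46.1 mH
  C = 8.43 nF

Step 1 — Angular frequency: ω = 2π·f = 2π·2180 = 1.37e+04 rad/s.
Step 2 — Component impedances:
  R1: Z = R = 77.9 Ω
  L: Z = jωL = j·1.37e+04·0.0461 = 0 + j631.4 Ω
  C: Z = 1/(jωC) = -j/(ω·C) = 0 - j8660 Ω
Step 3 — Parallel branch: L || C = 1/(1/L + 1/C) = 0 + j681.1 Ω.
Step 4 — Series with R1: Z_total = R1 + (L || C) = 77.9 + j681.1 Ω = 685.5∠83.5° Ω.
Step 5 — Power factor: PF = cos(φ) = Re(Z)/|Z| = 77.9/685.5 = 0.1136.
Step 6 — Type: Im(Z) = 681.1 ⇒ lagging (phase φ = 83.5°).

PF = 0.1136 (lagging, φ = 83.5°)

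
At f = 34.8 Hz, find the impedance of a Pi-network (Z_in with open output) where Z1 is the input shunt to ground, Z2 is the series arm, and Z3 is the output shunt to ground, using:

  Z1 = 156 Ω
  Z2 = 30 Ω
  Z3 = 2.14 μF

Step 1 — Angular frequency: ω = 2π·f = 2π·34.8 = 218.7 rad/s.
Step 2 — Component impedances:
  Z1: Z = R = 156 Ω
  Z2: Z = R = 30 Ω
  Z3: Z = 1/(jωC) = -j/(ω·C) = 0 - j2137 Ω
Step 3 — With open output, the series arm Z2 and the output shunt Z3 appear in series to ground: Z2 + Z3 = 30 - j2137 Ω.
Step 4 — Parallel with input shunt Z1: Z_in = Z1 || (Z2 + Z3) = 155 - j11.3 Ω = 155.4∠-4.2° Ω.

Z = 155 - j11.3 Ω = 155.4∠-4.2° Ω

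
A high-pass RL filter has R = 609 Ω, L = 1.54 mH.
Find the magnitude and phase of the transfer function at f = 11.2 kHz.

Step 1 — Angular frequency: ω = 2π·1.12e+04 = 7.037e+04 rad/s.
Step 2 — Transfer function: H(jω) = jωL/(R + jωL).
Step 3 — Numerator jωL = j·108.4; denominator R + jωL = 609 + j108.4.
Step 4 — H = 0.03069 + j0.1725.
Step 5 — Magnitude: |H| = 0.1752 (-15.1 dB); phase: φ = 79.9°.

|H| = 0.1752 (-15.1 dB), φ = 79.9°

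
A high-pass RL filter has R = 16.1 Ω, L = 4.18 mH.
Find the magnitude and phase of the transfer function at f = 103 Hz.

Step 1 — Angular frequency: ω = 2π·103 = 647.2 rad/s.
Step 2 — Transfer function: H(jω) = jωL/(R + jωL).
Step 3 — Numerator jωL = j·2.705; denominator R + jωL = 16.1 + j2.705.
Step 4 — H = 0.02746 + j0.1634.
Step 5 — Magnitude: |H| = 0.1657 (-15.6 dB); phase: φ = 80.5°.

|H| = 0.1657 (-15.6 dB), φ = 80.5°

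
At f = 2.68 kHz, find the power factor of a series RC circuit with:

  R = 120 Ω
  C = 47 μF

Step 1 — Angular frequency: ω = 2π·f = 2π·2680 = 1.684e+04 rad/s.
Step 2 — Component impedances:
  R: Z = R = 120 Ω
  C: Z = 1/(jωC) = -j/(ω·C) = 0 - j1.264 Ω
Step 3 — Series combination: Z_total = R + C = 120 - j1.264 Ω = 120∠-0.6° Ω.
Step 4 — Power factor: PF = cos(φ) = Re(Z)/|Z| = 120/120.01 = 0.9999.
Step 5 — Type: Im(Z) = -1.264 ⇒ leading (phase φ = -0.6°).

PF = 0.9999 (leading, φ = -0.6°)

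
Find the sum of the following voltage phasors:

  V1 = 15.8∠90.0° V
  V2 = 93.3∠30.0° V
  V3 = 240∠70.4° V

Step 1 — Convert each phasor to rectangular form:
  V1 = 15.8·(cos(90.0°) + j·sin(90.0°)) = 0 + j15.8 V
  V2 = 93.3·(cos(30.0°) + j·sin(30.0°)) = 80.8 + j46.65 V
  V3 = 240·(cos(70.4°) + j·sin(70.4°)) = 80.51 + j226.1 V
Step 2 — Sum components: V_total = 161.3 + j288.5 V.
Step 3 — Convert to polar: |V_total| = 330.6 V, ∠V_total = 60.8°.

V_total = 330.6∠60.8° V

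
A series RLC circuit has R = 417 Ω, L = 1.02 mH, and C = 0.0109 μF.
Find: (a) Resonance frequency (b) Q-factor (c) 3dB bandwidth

Step 1 — Resonance: ω₀ = 1/√(LC) = 1/√(0.00102·1.09e-08) = 2.999e+05 rad/s.
Step 2 — f₀ = ω₀/(2π) = 4.773e+04 Hz.
Step 3 — Series Q: Q = ω₀L/R = 2.999e+05·0.00102/417 = 0.7336.
Step 4 — Bandwidth: Δω = ω₀/Q = 4.088e+05 rad/s; BW = Δω/(2π) = 6.507e+04 Hz.

(a) f₀ = 4.773e+04 Hz  (b) Q = 0.7336  (c) BW = 6.507e+04 Hz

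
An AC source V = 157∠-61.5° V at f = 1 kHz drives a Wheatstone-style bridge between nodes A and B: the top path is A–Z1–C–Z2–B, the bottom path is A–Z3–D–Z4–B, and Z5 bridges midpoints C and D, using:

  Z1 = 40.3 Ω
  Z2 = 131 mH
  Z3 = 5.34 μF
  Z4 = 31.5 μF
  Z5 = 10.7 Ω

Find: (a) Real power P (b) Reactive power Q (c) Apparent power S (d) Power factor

Step 1 — Angular frequency: ω = 2π·f = 2π·1000 = 6283 rad/s.
Step 2 — Component impedances:
  Z1: Z = R = 40.3 Ω
  Z2: Z = jωL = j·6283·0.131 = 0 + j823.1 Ω
  Z3: Z = 1/(jωC) = -j/(ω·C) = 0 - j29.8 Ω
  Z4: Z = 1/(jωC) = -j/(ω·C) = 0 - j5.053 Ω
  Z5: Z = R = 10.7 Ω
Step 3 — Bridge requires nodal analysis (the Z5 bridge couples midpoints C and D, so the two paths cannot be reduced to a simple series/parallel combination). Setting node B to ground and injecting 1 A at node A, the 3-node admittance system at A, C, D solves to V_A = Z_AB = 13.05 - j27.38 Ω = 30.33∠-64.5° Ω.
Step 4 — Source phasor: V = 157∠-61.5° V = 74.91 - j138 V.
Step 5 — Current: I = V / Z = 5.17 + j0.2721 A = 5.177∠3.0° A.
Step 6 — Complex power: S = V·I* = 349.7 - j733.7 VA.
Step 7 — Real power: P = Re(S) = 349.7 W.
Step 8 — Reactive power: Q = Im(S) = -733.7 VAR.
Step 9 — Apparent power: |S| = 812.8 VA.
Step 10 — Power factor: PF = P/|S| = 0.4303 (leading).

(a) P = 349.7 W  (b) Q = -733.7 VAR  (c) S = 812.8 VA  (d) PF = 0.4303 (leading)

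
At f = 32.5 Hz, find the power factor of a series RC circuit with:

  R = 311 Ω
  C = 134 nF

Step 1 — Angular frequency: ω = 2π·f = 2π·32.5 = 204.2 rad/s.
Step 2 — Component impedances:
  R: Z = R = 311 Ω
  C: Z = 1/(jωC) = -j/(ω·C) = 0 - j3.655e+04 Ω
Step 3 — Series combination: Z_total = R + C = 311 - j3.655e+04 Ω = 3.655e+04∠-89.5° Ω.
Step 4 — Power factor: PF = cos(φ) = Re(Z)/|Z| = 311/36547 = 0.00851.
Step 5 — Type: Im(Z) = -3.655e+04 ⇒ leading (phase φ = -89.5°).

PF = 0.00851 (leading, φ = -89.5°)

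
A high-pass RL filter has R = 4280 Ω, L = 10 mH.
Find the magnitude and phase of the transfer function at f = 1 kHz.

Step 1 — Angular frequency: ω = 2π·1000 = 6283 rad/s.
Step 2 — Transfer function: H(jω) = jωL/(R + jωL).
Step 3 — Numerator jωL = j·62.83; denominator R + jωL = 4280 + j62.83.
Step 4 — H = 0.0002155 + j0.01468.
Step 5 — Magnitude: |H| = 0.01468 (-36.7 dB); phase: φ = 89.2°.

|H| = 0.01468 (-36.7 dB), φ = 89.2°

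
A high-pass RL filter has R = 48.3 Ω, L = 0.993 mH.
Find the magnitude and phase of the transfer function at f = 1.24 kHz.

Step 1 — Angular frequency: ω = 2π·1240 = 7791 rad/s.
Step 2 — Transfer function: H(jω) = jωL/(R + jωL).
Step 3 — Numerator jωL = j·7.737; denominator R + jωL = 48.3 + j7.737.
Step 4 — H = 0.02502 + j0.1562.
Step 5 — Magnitude: |H| = 0.1582 (-16.0 dB); phase: φ = 80.9°.

|H| = 0.1582 (-16.0 dB), φ = 80.9°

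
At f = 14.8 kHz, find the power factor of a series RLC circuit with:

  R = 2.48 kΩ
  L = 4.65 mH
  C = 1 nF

Step 1 — Angular frequency: ω = 2π·f = 2π·1.48e+04 = 9.299e+04 rad/s.
Step 2 — Component impedances:
  R: Z = R = 2480 Ω
  L: Z = jωL = j·9.299e+04·0.00465 = 0 + j432.4 Ω
  C: Z = 1/(jωC) = -j/(ω·C) = 0 - j1.075e+04 Ω
Step 3 — Series combination: Z_total = R + L + C = 2480 - j1.032e+04 Ω = 1.062e+04∠-76.5° Ω.
Step 4 — Power factor: PF = cos(φ) = Re(Z)/|Z| = 2480/10615 = 0.2336.
Step 5 — Type: Im(Z) = -1.032e+04 ⇒ leading (phase φ = -76.5°).

PF = 0.2336 (leading, φ = -76.5°)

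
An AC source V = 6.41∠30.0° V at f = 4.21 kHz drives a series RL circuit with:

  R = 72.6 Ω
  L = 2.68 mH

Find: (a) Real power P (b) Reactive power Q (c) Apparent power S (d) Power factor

Step 1 — Angular frequency: ω = 2π·f = 2π·4210 = 2.645e+04 rad/s.
Step 2 — Component impedances:
  R: Z = R = 72.6 Ω
  L: Z = jωL = j·2.645e+04·0.00268 = 0 + j70.89 Ω
Step 3 — Series combination: Z_total = R + L = 72.6 + j70.89 Ω = 101.5∠44.3° Ω.
Step 4 — Source phasor: V = 6.41∠30.0° V = 5.551 + j3.205 V.
Step 5 — Current: I = V / Z = 0.06121 - j0.01562 A = 0.06317∠-14.3° A.
Step 6 — Complex power: S = V·I* = 0.2897 + j0.2829 VA.
Step 7 — Real power: P = Re(S) = 0.2897 W.
Step 8 — Reactive power: Q = Im(S) = 0.2829 VAR.
Step 9 — Apparent power: |S| = 0.4049 VA.
Step 10 — Power factor: PF = P/|S| = 0.7155 (lagging).

(a) P = 0.2897 W  (b) Q = 0.2829 VAR  (c) S = 0.4049 VA  (d) PF = 0.7155 (lagging)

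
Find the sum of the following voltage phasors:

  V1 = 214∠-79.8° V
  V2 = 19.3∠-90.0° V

Step 1 — Convert each phasor to rectangular form:
  V1 = 214·(cos(-79.8°) + j·sin(-79.8°)) = 37.9 - j210.6 V
  V2 = 19.3·(cos(-90.0°) + j·sin(-90.0°)) = 0 - j19.3 V
Step 2 — Sum components: V_total = 37.9 - j229.9 V.
Step 3 — Convert to polar: |V_total| = 233 V, ∠V_total = -80.6°.

V_total = 233∠-80.6° V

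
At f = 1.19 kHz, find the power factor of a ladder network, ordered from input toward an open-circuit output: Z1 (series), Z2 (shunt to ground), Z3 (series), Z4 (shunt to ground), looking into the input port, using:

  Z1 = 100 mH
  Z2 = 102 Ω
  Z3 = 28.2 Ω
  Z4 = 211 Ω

Step 1 — Angular frequency: ω = 2π·f = 2π·1190 = 7477 rad/s.
Step 2 — Component impedances:
  Z1: Z = jωL = j·7477·0.1 = 0 + j747.7 Ω
  Z2: Z = R = 102 Ω
  Z3: Z = R = 28.2 Ω
  Z4: Z = R = 211 Ω
Step 3 — Ladder network (open output): work backward from the far end, alternating series and parallel combinations. Z_in = 71.51 + j747.7 Ω = 751.1∠84.5° Ω.
Step 4 — Power factor: PF = cos(φ) = Re(Z)/|Z| = 71.508/751.11 = 0.0952.
Step 5 — Type: Im(Z) = 747.7 ⇒ lagging (phase φ = 84.5°).

PF = 0.0952 (lagging, φ = 84.5°)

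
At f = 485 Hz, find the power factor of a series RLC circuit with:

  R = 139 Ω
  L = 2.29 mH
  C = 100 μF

Step 1 — Angular frequency: ω = 2π·f = 2π·485 = 3047 rad/s.
Step 2 — Component impedances:
  R: Z = R = 139 Ω
  L: Z = jωL = j·3047·0.00229 = 0 + j6.978 Ω
  C: Z = 1/(jωC) = -j/(ω·C) = 0 - j3.282 Ω
Step 3 — Series combination: Z_total = R + L + C = 139 + j3.697 Ω = 139∠1.5° Ω.
Step 4 — Power factor: PF = cos(φ) = Re(Z)/|Z| = 139/139.05 = 0.9996.
Step 5 — Type: Im(Z) = 3.697 ⇒ lagging (phase φ = 1.5°).

PF = 0.9996 (lagging, φ = 1.5°)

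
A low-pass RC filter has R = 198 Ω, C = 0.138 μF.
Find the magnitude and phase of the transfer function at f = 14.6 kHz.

Step 1 — Angular frequency: ω = 2π·1.46e+04 = 9.173e+04 rad/s.
Step 2 — Transfer function: H(jω) = 1/(1 + jωRC).
Step 3 — Denominator: 1 + jωRC = 1 + j·9.173e+04·198·1.38e-07 = 1 + j2.507.
Step 4 — H = 0.1373 - j0.3442.
Step 5 — Magnitude: |H| = 0.3706 (-8.6 dB); phase: φ = -68.3°.

|H| = 0.3706 (-8.6 dB), φ = -68.3°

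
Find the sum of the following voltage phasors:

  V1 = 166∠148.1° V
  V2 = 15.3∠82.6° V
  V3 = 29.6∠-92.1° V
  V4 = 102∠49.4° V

Step 1 — Convert each phasor to rectangular form:
  V1 = 166·(cos(148.1°) + j·sin(148.1°)) = -140.9 + j87.72 V
  V2 = 15.3·(cos(82.6°) + j·sin(82.6°)) = 1.971 + j15.17 V
  V3 = 29.6·(cos(-92.1°) + j·sin(-92.1°)) = -1.085 - j29.58 V
  V4 = 102·(cos(49.4°) + j·sin(49.4°)) = 66.38 + j77.45 V
Step 2 — Sum components: V_total = -73.66 + j150.8 V.
Step 3 — Convert to polar: |V_total| = 167.8 V, ∠V_total = 116.0°.

V_total = 167.8∠116.0° V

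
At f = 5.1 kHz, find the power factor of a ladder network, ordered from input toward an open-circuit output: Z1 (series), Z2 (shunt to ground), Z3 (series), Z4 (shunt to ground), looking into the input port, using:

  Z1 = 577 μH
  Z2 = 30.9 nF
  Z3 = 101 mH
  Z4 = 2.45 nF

Step 1 — Angular frequency: ω = 2π·f = 2π·5100 = 3.204e+04 rad/s.
Step 2 — Component impedances:
  Z1: Z = jωL = j·3.204e+04·0.000577 = 0 + j18.49 Ω
  Z2: Z = 1/(jωC) = -j/(ω·C) = 0 - j1010 Ω
  Z3: Z = jωL = j·3.204e+04·0.101 = 0 + j3236 Ω
  Z4: Z = 1/(jωC) = -j/(ω·C) = 0 - j1.274e+04 Ω
Step 3 — Ladder network (open output): work backward from the far end, alternating series and parallel combinations. Z_in = 0 - j894.4 Ω = 894.4∠-90.0° Ω.
Step 4 — Power factor: PF = cos(φ) = Re(Z)/|Z| = 0/894.4 = 0.
Step 5 — Type: Im(Z) = -894.4 ⇒ leading (phase φ = -90.0°).

PF = 0 (leading, φ = -90.0°)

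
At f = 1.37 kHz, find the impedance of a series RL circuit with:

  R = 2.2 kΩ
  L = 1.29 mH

Step 1 — Angular frequency: ω = 2π·f = 2π·1370 = 8608 rad/s.
Step 2 — Component impedances:
  R: Z = R = 2200 Ω
  L: Z = jωL = j·8608·0.00129 = 0 + j11.1 Ω
Step 3 — Series combination: Z_total = R + L = 2200 + j11.1 Ω = 2200∠0.3° Ω.

Z = 2200 + j11.1 Ω = 2200∠0.3° Ω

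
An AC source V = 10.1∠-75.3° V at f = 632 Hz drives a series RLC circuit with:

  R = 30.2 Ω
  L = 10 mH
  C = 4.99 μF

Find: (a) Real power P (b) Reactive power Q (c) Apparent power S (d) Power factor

Step 1 — Angular frequency: ω = 2π·f = 2π·632 = 3971 rad/s.
Step 2 — Component impedances:
  R: Z = R = 30.2 Ω
  L: Z = jωL = j·3971·0.01 = 0 + j39.71 Ω
  C: Z = 1/(jωC) = -j/(ω·C) = 0 - j50.47 Ω
Step 3 — Series combination: Z_total = R + L + C = 30.2 - j10.76 Ω = 32.06∠-19.6° Ω.
Step 4 — Source phasor: V = 10.1∠-75.3° V = 2.563 - j9.769 V.
Step 5 — Current: I = V / Z = 0.1776 - j0.2602 A = 0.315∠-55.7° A.
Step 6 — Complex power: S = V·I* = 2.998 - j1.068 VA.
Step 7 — Real power: P = Re(S) = 2.998 W.
Step 8 — Reactive power: Q = Im(S) = -1.068 VAR.
Step 9 — Apparent power: |S| = 3.182 VA.
Step 10 — Power factor: PF = P/|S| = 0.942 (leading).

(a) P = 2.998 W  (b) Q = -1.068 VAR  (c) S = 3.182 VA  (d) PF = 0.942 (leading)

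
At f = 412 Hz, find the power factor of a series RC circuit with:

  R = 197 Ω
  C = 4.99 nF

Step 1 — Angular frequency: ω = 2π·f = 2π·412 = 2589 rad/s.
Step 2 — Component impedances:
  R: Z = R = 197 Ω
  C: Z = 1/(jωC) = -j/(ω·C) = 0 - j7.741e+04 Ω
Step 3 — Series combination: Z_total = R + C = 197 - j7.741e+04 Ω = 7.741e+04∠-89.9° Ω.
Step 4 — Power factor: PF = cos(φ) = Re(Z)/|Z| = 197/7.741e+04 = 0.002545.
Step 5 — Type: Im(Z) = -7.741e+04 ⇒ leading (phase φ = -89.9°).

PF = 0.002545 (leading, φ = -89.9°)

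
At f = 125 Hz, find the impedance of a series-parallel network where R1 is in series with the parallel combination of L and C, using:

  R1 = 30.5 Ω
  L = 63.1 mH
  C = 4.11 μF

Step 1 — Angular frequency: ω = 2π·f = 2π·125 = 785.4 rad/s.
Step 2 — Component impedances:
  R1: Z = R = 30.5 Ω
  L: Z = jωL = j·785.4·0.0631 = 0 + j49.56 Ω
  C: Z = 1/(jωC) = -j/(ω·C) = 0 - j309.8 Ω
Step 3 — Parallel branch: L || C = 1/(1/L + 1/C) = 0 + j59 Ω.
Step 4 — Series with R1: Z_total = R1 + (L || C) = 30.5 + j59 Ω = 66.41∠62.7° Ω.

Z = 30.5 + j59 Ω = 66.41∠62.7° Ω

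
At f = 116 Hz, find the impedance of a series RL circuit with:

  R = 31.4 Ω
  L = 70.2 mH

Step 1 — Angular frequency: ω = 2π·f = 2π·116 = 728.8 rad/s.
Step 2 — Component impedances:
  R: Z = R = 31.4 Ω
  L: Z = jωL = j·728.8·0.0702 = 0 + j51.17 Ω
Step 3 — Series combination: Z_total = R + L = 31.4 + j51.17 Ω = 60.03∠58.5° Ω.

Z = 31.4 + j51.17 Ω = 60.03∠58.5° Ω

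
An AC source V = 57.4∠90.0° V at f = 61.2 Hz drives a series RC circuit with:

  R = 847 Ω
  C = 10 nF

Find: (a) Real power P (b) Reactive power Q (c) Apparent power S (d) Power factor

Step 1 — Angular frequency: ω = 2π·f = 2π·61.2 = 384.5 rad/s.
Step 2 — Component impedances:
  R: Z = R = 847 Ω
  C: Z = 1/(jωC) = -j/(ω·C) = 0 - j2.601e+05 Ω
Step 3 — Series combination: Z_total = R + C = 847 - j2.601e+05 Ω = 2.601e+05∠-89.8° Ω.
Step 4 — Source phasor: V = 57.4∠90.0° V = 0 + j57.4 V.
Step 5 — Current: I = V / Z = -0.0002207 + j7.189e-07 A = 0.0002207∠179.8° A.
Step 6 — Complex power: S = V·I* = 4.126e-05 - j0.01267 VA.
Step 7 — Real power: P = Re(S) = 4.126e-05 W.
Step 8 — Reactive power: Q = Im(S) = -0.01267 VAR.
Step 9 — Apparent power: |S| = 0.01267 VA.
Step 10 — Power factor: PF = P/|S| = 0.003257 (leading).

(a) P = 4.126e-05 W  (b) Q = -0.01267 VAR  (c) S = 0.01267 VA  (d) PF = 0.003257 (leading)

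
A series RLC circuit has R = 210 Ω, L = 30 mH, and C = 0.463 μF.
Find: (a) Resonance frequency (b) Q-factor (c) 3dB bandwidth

Step 1 — Resonance condition Im(Z)=0 gives ω₀ = 1/√(LC).
Step 2 — ω₀ = 1/√(0.03·4.63e-07) = 8485 rad/s.
Step 3 — f₀ = ω₀/(2π) = 1350 Hz.
Step 4 — Series Q: Q = ω₀L/R = 8485·0.03/210 = 1.212.
Step 5 — 3dB bandwidth: Δω = ω₀/Q = 7000 rad/s; BW = Δω/(2π) = 1114 Hz.

(a) f₀ = 1350 Hz  (b) Q = 1.212  (c) BW = 1114 Hz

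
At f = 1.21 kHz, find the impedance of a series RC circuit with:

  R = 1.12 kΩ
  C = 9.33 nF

Step 1 — Angular frequency: ω = 2π·f = 2π·1210 = 7603 rad/s.
Step 2 — Component impedances:
  R: Z = R = 1120 Ω
  C: Z = 1/(jωC) = -j/(ω·C) = 0 - j1.41e+04 Ω
Step 3 — Series combination: Z_total = R + C = 1120 - j1.41e+04 Ω = 1.414e+04∠-85.5° Ω.

Z = 1120 - j1.41e+04 Ω = 1.414e+04∠-85.5° Ω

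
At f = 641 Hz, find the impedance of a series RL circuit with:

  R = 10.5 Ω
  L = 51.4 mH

Step 1 — Angular frequency: ω = 2π·f = 2π·641 = 4028 rad/s.
Step 2 — Component impedances:
  R: Z = R = 10.5 Ω
  L: Z = jωL = j·4028·0.0514 = 0 + j207 Ω
Step 3 — Series combination: Z_total = R + L = 10.5 + j207 Ω = 207.3∠87.1° Ω.

Z = 10.5 + j207 Ω = 207.3∠87.1° Ω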